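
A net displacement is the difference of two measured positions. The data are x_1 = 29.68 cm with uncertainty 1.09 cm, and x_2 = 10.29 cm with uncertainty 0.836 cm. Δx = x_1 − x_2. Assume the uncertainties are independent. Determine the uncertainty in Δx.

1.37 cm

Each term contributes (cᵢ δxᵢ)² to (δΔx)²:
  (δx_1)² = 1.19;  (δx_2)² = 0.699
δΔx = √(1.89) = 1.37 cm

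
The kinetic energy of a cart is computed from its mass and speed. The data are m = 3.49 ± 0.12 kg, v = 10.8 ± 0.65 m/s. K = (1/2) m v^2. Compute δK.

25.5 J

For a monomial K ∝ m, v^2, fractional errors add in quadrature:
  (1·δm/m)² = (1×0.0344)² = 0.00118;  (2·δv/v)² = (2×0.0602)² = 0.0145
δK/K = √(0.0157) = 0.125
K = 204 J, so δK = 0.125 × 204 = 25.5 J.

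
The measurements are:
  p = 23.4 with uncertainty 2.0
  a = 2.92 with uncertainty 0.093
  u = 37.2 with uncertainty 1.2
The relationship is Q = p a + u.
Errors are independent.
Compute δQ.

6.35

Let w = p·a = 68.3. δw/w = √((1·δp/p)² + (1·δa/a)²) = √(0.00731 + 0.00101) = 0.0912, so δw = 6.23.
Q = w + u: δQ = √(δw² + δu²) = √(38.8 + 1.44) = 6.35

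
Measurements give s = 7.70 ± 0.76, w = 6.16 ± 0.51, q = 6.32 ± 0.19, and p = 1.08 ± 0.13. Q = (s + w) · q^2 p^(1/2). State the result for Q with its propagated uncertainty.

575 ± 62.0

Let u = s + w = 13.9. δu = √(δs² + δw²) = √(0.578 + 0.260) = 0.915, so δu/u = 0.0660.
Q is then a monomial in u, q, p:
δQ/Q = √((δu/u)² + (2·δq/q)² + (½·δp/p)²) = √(0.00436 + 0.00362 + 0.00362) = 0.108
Q = 575, so δQ = 0.108 × 575 = 62.0.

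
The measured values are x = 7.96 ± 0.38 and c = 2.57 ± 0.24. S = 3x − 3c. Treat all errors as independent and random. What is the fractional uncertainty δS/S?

S is a linear combination, so absolute uncertainties add in quadrature:
  (3·δx)² = 1.30;  (3·δc)² = 0.518
δS = √(1.82) = 1.35
S = 16.2, so δS/S = 1.35/16.2 = 0.0834.

0.0834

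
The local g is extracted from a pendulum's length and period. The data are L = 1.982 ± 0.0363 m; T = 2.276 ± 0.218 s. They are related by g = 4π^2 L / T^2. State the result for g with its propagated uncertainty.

Relative error in a monomial: (δg/g)² = Σ (nᵢ · δxᵢ/xᵢ)².
  (1·δL/L)² = (1×0.0183)² = 0.000335;  (-2·δT/T)² = (-2×0.0958)² = 0.0367
δg/g = √(0.0370) = 0.192
g = 15.10 m/s^2, so δg = 0.192 × 15.10 = 2.91 m/s^2.

15.10 ± 2.91 m/s^2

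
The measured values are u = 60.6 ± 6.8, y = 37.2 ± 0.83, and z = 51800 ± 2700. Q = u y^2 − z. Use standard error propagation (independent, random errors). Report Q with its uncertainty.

Let p = u·y^2 = 83900. δp/p = √((1·δu/u)² + (2·δy/y)²) = √(0.0126 + 0.00199) = 0.121, so δp = 10100.
Q = p − z: δQ = √(δp² + δz²) = √(1.03e+08 + 7.29e+06) = 10500
Q = 32100.

32100 ± 10500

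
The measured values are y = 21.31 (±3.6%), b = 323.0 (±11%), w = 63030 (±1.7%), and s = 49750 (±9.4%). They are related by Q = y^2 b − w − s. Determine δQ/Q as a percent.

Let p = y^2·b = 146700. δp/p = √((2·δy/y)² + (1·δb/b)²) = √(0.00518 + 0.0121) = 0.131, so δp = 19300.
Q = p − w − s: δQ = √(δp² + δw² + δs²) = √(3.72e+08 + 1.15e+06 + 2.19e+07) = 19900
Q = 33900, so δQ/Q = 19900/33900 = 0.586.

58.6%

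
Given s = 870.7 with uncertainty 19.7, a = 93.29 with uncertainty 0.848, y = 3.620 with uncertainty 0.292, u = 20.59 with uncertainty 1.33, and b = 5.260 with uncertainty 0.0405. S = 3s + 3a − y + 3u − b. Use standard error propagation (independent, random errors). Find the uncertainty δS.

Sums and differences: (δS)² = Σ (cᵢ δxᵢ)².
  (3·δs)² = 3490;  (3·δa)² = 6.47;  (δy)² = 0.0853;  (3·δu)² = 15.9;  (δb)² = 0.00164
δS = √(3520) = 59.3

59.3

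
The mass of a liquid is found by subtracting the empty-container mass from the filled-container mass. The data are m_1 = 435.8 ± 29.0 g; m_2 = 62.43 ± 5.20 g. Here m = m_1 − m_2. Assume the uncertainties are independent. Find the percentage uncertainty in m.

7.89%

For a sum/difference, combine absolute errors in quadrature:
  (δm_1)² = 841;  (δm_2)² = 27.0
δm = √(868) = 29.5 g
m = 373.4 g, so δm/m = 29.5/373.4 = 0.0789.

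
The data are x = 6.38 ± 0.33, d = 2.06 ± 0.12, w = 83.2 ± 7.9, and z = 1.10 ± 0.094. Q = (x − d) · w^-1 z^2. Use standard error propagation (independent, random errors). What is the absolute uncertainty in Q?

Let u = x − d = 4.32. δu = √(δx² + δd²) = √(0.109 + 0.0144) = 0.351, so δu/u = 0.0813.
Q is then a monomial in u, w, z:
δQ/Q = √((δu/u)² + (-1·δw/w)² + (2·δz/z)²) = √(0.00661 + 0.00902 + 0.0292) = 0.212
Q = 0.0628, so δQ = 0.212 × 0.0628 = 0.0133.

0.0133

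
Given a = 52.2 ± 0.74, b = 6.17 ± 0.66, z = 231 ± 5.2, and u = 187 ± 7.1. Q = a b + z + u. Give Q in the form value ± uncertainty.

Let p = a·b = 322. δp/p = √((1·δa/a)² + (1·δb/b)²) = √(0.000201 + 0.0114) = 0.108, so δp = 34.8.
Q = p + z + u: δQ = √(δp² + δz² + δu²) = √(1210 + 27.0 + 50.4) = 35.9
Q = 740.

740 ± 35.9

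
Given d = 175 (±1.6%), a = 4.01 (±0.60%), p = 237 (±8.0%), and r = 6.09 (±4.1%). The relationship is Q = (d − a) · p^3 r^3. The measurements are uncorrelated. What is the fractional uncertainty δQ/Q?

0.270

Let u = d − a = 171. δu = √(δd² + δa²) = √(7.84 + 0.000579) = 2.80, so δu/u = 0.0164.
Q is then a monomial in u, p, r:
δQ/Q = √((δu/u)² + (3·δp/p)² + (3·δr/r)²) = √(0.000268 + 0.0576 + 0.0151) = 0.270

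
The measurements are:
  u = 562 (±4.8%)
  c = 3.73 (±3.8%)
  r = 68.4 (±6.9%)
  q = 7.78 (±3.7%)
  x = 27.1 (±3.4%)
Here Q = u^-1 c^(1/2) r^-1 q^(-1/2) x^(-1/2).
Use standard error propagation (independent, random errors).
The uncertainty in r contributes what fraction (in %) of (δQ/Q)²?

59.1%

(δQ/Q)² = (-1·δu/u)² + (½·δc/c)² + (-1·δr/r)² + (−½·δq/q)² + (−½·δx/x)²
  u term: (-1×0.0480)² = 0.00230
  c term: (0.5×0.0380)² = 0.000361
  r term: (-1×0.0690)² = 0.00476
  q term: (-0.5×0.0370)² = 0.000342
  x term: (-0.5×0.0340)² = 0.000289
Total = 0.00806. Share from r = 0.00476/0.00806 = 0.591.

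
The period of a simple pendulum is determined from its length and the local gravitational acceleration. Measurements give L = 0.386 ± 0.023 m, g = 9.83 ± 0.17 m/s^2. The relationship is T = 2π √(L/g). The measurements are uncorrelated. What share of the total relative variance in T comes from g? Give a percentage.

(δT/T)² = (½·δL/L)² + (−½·δg/g)²
  L term: (0.5×0.0596)² = 0.000888
  g term: (-0.5×0.0173)² = 7.48e-05
Total = 0.000962. Share from g = 7.48e-05/0.000962 = 0.0777.

7.77%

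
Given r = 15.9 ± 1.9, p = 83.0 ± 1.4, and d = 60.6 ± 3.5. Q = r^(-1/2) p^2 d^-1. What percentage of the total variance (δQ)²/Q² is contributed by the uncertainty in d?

(δQ/Q)² = (−½·δr/r)² + (2·δp/p)² + (-1·δd/d)²
  r term: (-0.5×0.119)² = 0.00357
  p term: (2×0.0169)² = 0.00114
  d term: (-1×0.0578)² = 0.00334
Total = 0.00804. Share from d = 0.00334/0.00804 = 0.415.

41.5%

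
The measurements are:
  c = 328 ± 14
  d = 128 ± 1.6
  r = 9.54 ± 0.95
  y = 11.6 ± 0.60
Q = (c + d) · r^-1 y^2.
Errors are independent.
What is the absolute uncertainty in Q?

Let u = c + d = 456. δu = √(δc² + δd²) = √(196 + 2.56) = 14.1, so δu/u = 0.0309.
Q is then a monomial in u, r, y:
δQ/Q = √((δu/u)² + (-1·δr/r)² + (2·δy/y)²) = √(0.000955 + 0.00992 + 0.0107) = 0.147
Q = 6430, so δQ = 0.147 × 6430 = 945.

945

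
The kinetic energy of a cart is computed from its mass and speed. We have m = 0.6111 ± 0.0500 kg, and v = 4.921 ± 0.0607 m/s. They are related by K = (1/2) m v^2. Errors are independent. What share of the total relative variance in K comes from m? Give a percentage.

91.7%

(δK/K)² = (1·δm/m)² + (2·δv/v)²
  m term: (1×0.0818)² = 0.00669
  v term: (2×0.0123)² = 0.000609
Total = 0.00730. Share from m = 0.00669/0.00730 = 0.917.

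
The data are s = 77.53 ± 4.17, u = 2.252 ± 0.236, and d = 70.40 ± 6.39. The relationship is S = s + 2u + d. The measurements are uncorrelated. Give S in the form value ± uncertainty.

152.4 ± 7.64

For a sum/difference, combine absolute errors in quadrature:
  (δs)² = 17.4;  (2·δu)² = 0.223;  (δd)² = 40.8
δS = √(58.4) = 7.64
S = 152.4.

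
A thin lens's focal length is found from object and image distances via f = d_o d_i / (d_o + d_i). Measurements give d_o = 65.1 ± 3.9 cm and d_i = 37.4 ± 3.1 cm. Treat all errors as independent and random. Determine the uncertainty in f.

1.35 cm

∂f/∂d_o = (d_i/(d_o+d_i))² = 0.133;  ∂f/∂d_i = (d_o/(d_o+d_i))² = 0.403
δf = √((∂f/∂d_o · δd_o)² + (∂f/∂d_i · δd_i)²) = √(0.270 + 1.56) = 1.35 cm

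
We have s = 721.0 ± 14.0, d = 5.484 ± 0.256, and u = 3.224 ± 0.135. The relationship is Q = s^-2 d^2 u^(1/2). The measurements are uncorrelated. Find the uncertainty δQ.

1.07e-05

Each factor contributes (exponent × relative error)² to (δQ/Q)²:
  (-2·δs/s)² = (-2×0.0194)² = 0.00151;  (2·δd/d)² = (2×0.0467)² = 0.00872;  (½·δu/u)² = (0.5×0.0419)² = 0.000438
δQ/Q = √(0.0107) = 0.103
Q = 0.0001039, so δQ = 0.103 × 0.0001039 = 1.07e-05.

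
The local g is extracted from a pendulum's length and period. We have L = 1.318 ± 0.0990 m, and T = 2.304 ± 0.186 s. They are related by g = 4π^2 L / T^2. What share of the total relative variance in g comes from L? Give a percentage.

(δg/g)² = (1·δL/L)² + (-2·δT/T)²
  L term: (1×0.0751)² = 0.00564
  T term: (-2×0.0807)² = 0.0261
Total = 0.0317. Share from L = 0.00564/0.0317 = 0.178.

17.8%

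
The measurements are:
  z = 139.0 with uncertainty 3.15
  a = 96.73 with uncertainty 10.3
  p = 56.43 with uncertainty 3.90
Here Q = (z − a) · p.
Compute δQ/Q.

0.264

Let u = z − a = 42.27. δu = √(δz² + δa²) = √(9.92 + 106) = 10.8, so δu/u = 0.255.
Q is then a monomial in u, p:
δQ/Q = √((δu/u)² + (1·δp/p)²) = √(0.0649 + 0.00478) = 0.264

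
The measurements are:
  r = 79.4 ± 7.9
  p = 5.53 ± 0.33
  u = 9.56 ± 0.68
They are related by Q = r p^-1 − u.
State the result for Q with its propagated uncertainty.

4.80 ± 1.80

Let w = r·p^-1 = 14.4. δw/w = √((1·δr/r)² + (-1·δp/p)²) = √(0.00990 + 0.00356) = 0.116, so δw = 1.67.
Q = w − u: δQ = √(δw² + δu²) = √(2.77 + 0.462) = 1.80
Q = 4.80.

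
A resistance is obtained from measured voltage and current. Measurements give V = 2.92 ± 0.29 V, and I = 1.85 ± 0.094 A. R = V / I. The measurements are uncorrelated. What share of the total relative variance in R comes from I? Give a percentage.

(δR/R)² = (1·δV/V)² + (-1·δI/I)²
  V term: (1×0.0993)² = 0.00986
  I term: (-1×0.0508)² = 0.00258
Total = 0.0124. Share from I = 0.00258/0.0124 = 0.207.

20.7%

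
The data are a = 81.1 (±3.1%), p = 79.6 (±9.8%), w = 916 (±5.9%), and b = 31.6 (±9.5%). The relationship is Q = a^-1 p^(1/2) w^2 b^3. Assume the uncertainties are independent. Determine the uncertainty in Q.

Products/powers → add relative errors in quadrature, weighted by exponent:
  (-1·δa/a)² = (-1×0.0310)² = 0.000961;  (½·δp/p)² = (0.5×0.0980)² = 0.00240;  (2·δw/w)² = (2×0.0590)² = 0.0139;  (3·δb/b)² = (3×0.0950)² = 0.0812
δQ/Q = √(0.0985) = 0.314
Q = 2.91e+09, so δQ = 0.314 × 2.91e+09 = 9.14e+08.

9.14e+08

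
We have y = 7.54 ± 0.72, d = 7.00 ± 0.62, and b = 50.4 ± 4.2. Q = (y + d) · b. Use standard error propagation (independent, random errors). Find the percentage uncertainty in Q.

Let u = y + d = 14.5. δu = √(δy² + δd²) = √(0.518 + 0.384) = 0.950, so δu/u = 0.0653.
Q is then a monomial in u, b:
δQ/Q = √((δu/u)² + (1·δb/b)²) = √(0.00427 + 0.00694) = 0.106

10.6%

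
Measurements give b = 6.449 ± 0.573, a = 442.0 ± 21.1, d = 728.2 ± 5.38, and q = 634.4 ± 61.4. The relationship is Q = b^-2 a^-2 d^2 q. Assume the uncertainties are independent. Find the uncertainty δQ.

Since Q is a product/quotient, work with relative uncertainties:
  (-2·δb/b)² = (-2×0.0889)² = 0.0316;  (-2·δa/a)² = (-2×0.0477)² = 0.00912;  (2·δd/d)² = (2×0.00739)² = 0.000218;  (1·δq/q)² = (1×0.0968)² = 0.00937
δQ/Q = √(0.0503) = 0.224
Q = 41.40, so δQ = 0.224 × 41.40 = 9.28.

9.28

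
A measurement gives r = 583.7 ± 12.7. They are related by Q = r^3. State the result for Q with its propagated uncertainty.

(1.989 ± 0.130) × 10^8

Relative error in a monomial: (δQ/Q)² = Σ (nᵢ · δxᵢ/xᵢ)².
  (3·δr/r)² = (3×0.0218)² = 0.00426
δQ/Q = √(0.00426) = 0.0653
Q = 1.989e+08, so δQ = 0.0653 × 1.989e+08 = 1.3e+07.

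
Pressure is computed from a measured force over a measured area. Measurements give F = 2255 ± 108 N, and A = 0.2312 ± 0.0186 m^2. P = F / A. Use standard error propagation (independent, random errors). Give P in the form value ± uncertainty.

Since P is a product/quotient, work with relative uncertainties:
  (1·δF/F)² = (1×0.0479)² = 0.00229;  (-1·δA/A)² = (-1×0.0804)² = 0.00647
δP/P = √(0.00877) = 0.0936
P = 9753 Pa, so δP = 0.0936 × 9753 = 913 Pa.

9753 ± 913 Pa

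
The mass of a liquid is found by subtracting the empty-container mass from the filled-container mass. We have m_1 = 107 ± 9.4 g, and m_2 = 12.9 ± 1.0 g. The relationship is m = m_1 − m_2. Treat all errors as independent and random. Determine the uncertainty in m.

9.45 g

Absolute uncertainties add in quadrature for a linear combination:
  (δm_1)² = 88.4;  (δm_2)² = 1.00
δm = √(89.4) = 9.45 g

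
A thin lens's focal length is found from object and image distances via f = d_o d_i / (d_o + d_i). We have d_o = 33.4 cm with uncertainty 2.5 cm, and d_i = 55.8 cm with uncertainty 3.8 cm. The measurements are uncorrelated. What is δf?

1.11 cm

∂f/∂d_o = (d_i/(d_o+d_i))² = 0.391;  ∂f/∂d_i = (d_o/(d_o+d_i))² = 0.140
δf = √((∂f/∂d_o · δd_o)² + (∂f/∂d_i · δd_i)²) = √(0.957 + 0.284) = 1.11 cm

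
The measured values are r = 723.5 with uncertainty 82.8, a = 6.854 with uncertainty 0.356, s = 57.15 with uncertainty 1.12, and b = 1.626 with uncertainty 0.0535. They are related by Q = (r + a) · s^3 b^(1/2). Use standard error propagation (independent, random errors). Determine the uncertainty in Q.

Let u = r + a = 730.4. δu = √(δr² + δa²) = √(6860 + 0.127) = 82.8, so δu/u = 0.113.
Q is then a monomial in u, s, b:
δQ/Q = √((δu/u)² + (3·δs/s)² + (½·δb/b)²) = √(0.0129 + 0.00346 + 0.000271) = 0.129
Q = 1.738e+08, so δQ = 0.129 × 1.738e+08 = 2.24e+07.

2.24e+07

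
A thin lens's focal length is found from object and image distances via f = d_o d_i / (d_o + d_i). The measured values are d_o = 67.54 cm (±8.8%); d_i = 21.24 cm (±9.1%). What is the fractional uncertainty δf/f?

0.0724

∂f/∂d_o = (d_i/(d_o+d_i))² = 0.0572;  ∂f/∂d_i = (d_o/(d_o+d_i))² = 0.579
δf = √((∂f/∂d_o · δd_o)² + (∂f/∂d_i · δd_i)²) = √(0.116 + 1.25) = 1.17 cm
f = 16.16 cm, so δf/f = 1.17/16.16 = 0.0724.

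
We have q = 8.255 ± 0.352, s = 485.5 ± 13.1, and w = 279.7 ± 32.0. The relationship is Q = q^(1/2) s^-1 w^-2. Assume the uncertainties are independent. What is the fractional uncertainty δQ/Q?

Since Q is a product/quotient, work with relative uncertainties:
  (½·δq/q)² = (0.5×0.0426)² = 0.000455;  (-1·δs/s)² = (-1×0.0270)² = 0.000728;  (-2·δw/w)² = (-2×0.114)² = 0.0524
δQ/Q = √(0.0535) = 0.231

0.231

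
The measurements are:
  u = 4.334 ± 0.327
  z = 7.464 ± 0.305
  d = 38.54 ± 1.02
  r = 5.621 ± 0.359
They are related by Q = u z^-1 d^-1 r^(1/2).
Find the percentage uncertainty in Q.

Each factor contributes (exponent × relative error)² to (δQ/Q)²:
  (1·δu/u)² = (1×0.0754)² = 0.00569;  (-1·δz/z)² = (-1×0.0409)² = 0.00167;  (-1·δd/d)² = (-1×0.0265)² = 0.000700;  (½·δr/r)² = (0.5×0.0639)² = 0.00102
δQ/Q = √(0.00908) = 0.0953

9.53%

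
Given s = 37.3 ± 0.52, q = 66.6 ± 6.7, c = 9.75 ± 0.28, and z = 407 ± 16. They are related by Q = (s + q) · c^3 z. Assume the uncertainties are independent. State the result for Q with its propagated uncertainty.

(3.92 ± 0.449) × 10^7

Let u = s + q = 104. δu = √(δs² + δq²) = √(0.270 + 44.9) = 6.72, so δu/u = 0.0647.
Q is then a monomial in u, c, z:
δQ/Q = √((δu/u)² + (3·δc/c)² + (1·δz/z)²) = √(0.00418 + 0.00742 + 0.00155) = 0.115
Q = 3.92e+07, so δQ = 0.115 × 3.92e+07 = 4.49e+06.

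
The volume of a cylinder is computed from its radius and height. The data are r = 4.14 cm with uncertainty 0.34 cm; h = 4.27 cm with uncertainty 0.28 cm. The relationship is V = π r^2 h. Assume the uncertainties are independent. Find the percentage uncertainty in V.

17.7%

Products/powers → add relative errors in quadrature, weighted by exponent:
  (2·δr/r)² = (2×0.0821)² = 0.0270;  (1·δh/h)² = (1×0.0656)² = 0.00430
δV/V = √(0.0313) = 0.177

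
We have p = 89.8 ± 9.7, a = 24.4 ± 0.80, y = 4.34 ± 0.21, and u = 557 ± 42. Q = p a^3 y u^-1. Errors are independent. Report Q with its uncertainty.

Q is a product of powers, so relative uncertainties combine in quadrature:
  (1·δp/p)² = (1×0.108)² = 0.0117;  (3·δa/a)² = (3×0.0328)² = 0.00967;  (1·δy/y)² = (1×0.0484)² = 0.00234;  (-1·δu/u)² = (-1×0.0754)² = 0.00569
δQ/Q = √(0.0294) = 0.171
Q = 10200, so δQ = 0.171 × 10200 = 1740.

10200 ± 1740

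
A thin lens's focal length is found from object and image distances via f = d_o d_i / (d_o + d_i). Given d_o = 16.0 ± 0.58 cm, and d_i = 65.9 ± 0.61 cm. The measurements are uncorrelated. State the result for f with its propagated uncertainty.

∂f/∂d_o = (d_i/(d_o+d_i))² = 0.647;  ∂f/∂d_i = (d_o/(d_o+d_i))² = 0.0382
δf = √((∂f/∂d_o · δd_o)² + (∂f/∂d_i · δd_i)²) = √(0.141 + 0.000542) = 0.376 cm
f = 12.9 cm.

12.9 ± 0.376 cm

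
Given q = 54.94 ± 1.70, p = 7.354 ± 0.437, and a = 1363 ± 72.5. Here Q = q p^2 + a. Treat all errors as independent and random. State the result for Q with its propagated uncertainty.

Let w = q·p^2 = 2971. δw/w = √((1·δq/q)² + (2·δp/p)²) = √(0.000957 + 0.0141) = 0.123, so δw = 365.
Q = w + a: δQ = √(δw² + δa²) = √(1.33e+05 + 5260) = 372
Q = 4334.

4334 ± 372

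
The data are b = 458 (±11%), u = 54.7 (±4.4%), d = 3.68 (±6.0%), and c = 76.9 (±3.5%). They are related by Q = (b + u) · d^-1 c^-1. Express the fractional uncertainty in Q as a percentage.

12.0%

Let w = b + u = 513. δw = √(δb² + δu²) = √(2540 + 5.79) = 50.4, so δw/w = 0.0984.
Q is then a monomial in w, d, c:
δQ/Q = √((δw/w)² + (-1·δd/d)² + (-1·δc/c)²) = √(0.00968 + 0.00360 + 0.00123) = 0.120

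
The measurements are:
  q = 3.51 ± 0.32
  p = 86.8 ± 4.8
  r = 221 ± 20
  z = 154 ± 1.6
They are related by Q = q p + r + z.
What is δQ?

Let w = q·p = 305. δw/w = √((1·δq/q)² + (1·δp/p)²) = √(0.00831 + 0.00306) = 0.107, so δw = 32.5.
Q = w + r + z: δQ = √(δw² + δr² + δz²) = √(1060 + 400 + 2.56) = 38.2

38.2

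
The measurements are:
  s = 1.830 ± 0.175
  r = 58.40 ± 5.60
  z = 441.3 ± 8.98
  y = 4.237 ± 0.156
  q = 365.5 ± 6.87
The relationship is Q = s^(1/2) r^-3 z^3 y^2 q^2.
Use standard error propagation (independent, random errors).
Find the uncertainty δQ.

4.33e+08

Q is a product of powers, so relative uncertainties combine in quadrature:
  (½·δs/s)² = (0.5×0.0956)² = 0.00229;  (-3·δr/r)² = (-3×0.0959)² = 0.0828;  (3·δz/z)² = (3×0.0203)² = 0.00373;  (2·δy/y)² = (2×0.0368)² = 0.00542;  (2·δq/q)² = (2×0.0188)² = 0.00141
δQ/Q = √(0.0956) = 0.309
Q = 1.4e+09, so δQ = 0.309 × 1.4e+09 = 4.33e+08.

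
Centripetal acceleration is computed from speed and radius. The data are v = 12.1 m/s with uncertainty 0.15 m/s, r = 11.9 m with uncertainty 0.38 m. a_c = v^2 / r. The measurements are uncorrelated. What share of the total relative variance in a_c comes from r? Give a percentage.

(δa_c/a_c)² = (2·δv/v)² + (-1·δr/r)²
  v term: (2×0.0124)² = 0.000615
  r term: (-1×0.0319)² = 0.00102
Total = 0.00163. Share from r = 0.00102/0.00163 = 0.624.

62.4%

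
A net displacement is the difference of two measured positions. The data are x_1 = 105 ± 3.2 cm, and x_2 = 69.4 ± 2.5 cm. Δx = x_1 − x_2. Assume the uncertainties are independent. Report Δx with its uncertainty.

Sums and differences: (δΔx)² = Σ (cᵢ δxᵢ)².
  (δx_1)² = 10.2;  (δx_2)² = 6.25
δΔx = √(16.5) = 4.06 cm
Δx = 35.6 cm.

35.6 ± 4.06 cm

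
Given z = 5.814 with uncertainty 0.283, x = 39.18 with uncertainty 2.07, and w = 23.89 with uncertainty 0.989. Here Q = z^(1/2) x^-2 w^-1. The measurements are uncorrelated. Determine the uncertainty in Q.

7.63e-06

Q is a product of powers, so relative uncertainties combine in quadrature:
  (½·δz/z)² = (0.5×0.0487)² = 0.000592;  (-2·δx/x)² = (-2×0.0528)² = 0.0112;  (-1·δw/w)² = (-1×0.0414)² = 0.00171
δQ/Q = √(0.0135) = 0.116
Q = 6.575e-05, so δQ = 0.116 × 6.575e-05 = 7.63e-06.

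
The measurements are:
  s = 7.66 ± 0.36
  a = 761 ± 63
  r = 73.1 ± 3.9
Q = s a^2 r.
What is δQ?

5.84e+07

Relative error in a monomial: (δQ/Q)² = Σ (nᵢ · δxᵢ/xᵢ)².
  (1·δs/s)² = (1×0.0470)² = 0.00221;  (2·δa/a)² = (2×0.0828)² = 0.0274;  (1·δr/r)² = (1×0.0534)² = 0.00285
δQ/Q = √(0.0325) = 0.180
Q = 3.24e+08, so δQ = 0.180 × 3.24e+08 = 5.84e+07.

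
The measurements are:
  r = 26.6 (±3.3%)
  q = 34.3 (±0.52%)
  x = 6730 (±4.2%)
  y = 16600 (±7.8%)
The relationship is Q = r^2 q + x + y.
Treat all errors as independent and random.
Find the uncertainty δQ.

2080

Let p = r^2·q = 24300. δp/p = √((2·δr/r)² + (1·δq/q)²) = √(0.00436 + 2.7e-05) = 0.0662, so δp = 1610.
Q = p + x + y: δQ = √(δp² + δx² + δy²) = √(2.58e+06 + 79900 + 1.68e+06) = 2080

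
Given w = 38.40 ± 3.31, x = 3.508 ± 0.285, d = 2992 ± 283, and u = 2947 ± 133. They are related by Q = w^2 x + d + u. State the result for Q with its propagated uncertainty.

Let p = w^2·x = 5173. δp/p = √((2·δw/w)² + (1·δx/x)²) = √(0.0297 + 0.00660) = 0.191, so δp = 986.
Q = p + d + u: δQ = √(δp² + δd² + δu²) = √(9.72e+05 + 80100 + 17700) = 1030
Q = 11110.

11110 ± 1030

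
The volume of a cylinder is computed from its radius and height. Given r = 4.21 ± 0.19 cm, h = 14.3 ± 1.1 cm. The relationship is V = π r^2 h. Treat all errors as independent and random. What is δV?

94.4 cm^3

Relative error in a monomial: (δV/V)² = Σ (nᵢ · δxᵢ/xᵢ)².
  (2·δr/r)² = (2×0.0451)² = 0.00815;  (1·δh/h)² = (1×0.0769)² = 0.00592
δV/V = √(0.0141) = 0.119
V = 796 cm^3, so δV = 0.119 × 796 = 94.4 cm^3.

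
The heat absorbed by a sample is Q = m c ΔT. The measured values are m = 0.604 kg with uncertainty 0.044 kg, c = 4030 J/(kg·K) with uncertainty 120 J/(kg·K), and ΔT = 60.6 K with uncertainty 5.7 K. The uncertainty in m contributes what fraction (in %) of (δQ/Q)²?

35.3%

(δQ/Q)² = (1·δm/m)² + (1·δc/c)² + (1·δΔT/ΔT)²
  m term: (1×0.0728)² = 0.00531
  c term: (1×0.0298)² = 0.000887
  ΔT term: (1×0.0941)² = 0.00885
Total = 0.0150. Share from m = 0.00531/0.0150 = 0.353.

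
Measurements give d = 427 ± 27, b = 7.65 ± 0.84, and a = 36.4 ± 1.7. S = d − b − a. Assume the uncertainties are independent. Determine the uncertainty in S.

27.1

S is a linear combination, so absolute uncertainties add in quadrature:
  (δd)² = 729;  (δb)² = 0.706;  (δa)² = 2.89
δS = √(733) = 27.1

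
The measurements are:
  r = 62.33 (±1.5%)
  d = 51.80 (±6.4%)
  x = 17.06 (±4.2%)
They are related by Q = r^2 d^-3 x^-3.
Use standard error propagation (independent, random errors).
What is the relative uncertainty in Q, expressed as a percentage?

Each factor contributes (exponent × relative error)² to (δQ/Q)²:
  (2·δr/r)² = (2×0.0150)² = 0.000900;  (-3·δd/d)² = (-3×0.0640)² = 0.0369;  (-3·δx/x)² = (-3×0.0420)² = 0.0159
δQ/Q = √(0.0536) = 0.232

23.2%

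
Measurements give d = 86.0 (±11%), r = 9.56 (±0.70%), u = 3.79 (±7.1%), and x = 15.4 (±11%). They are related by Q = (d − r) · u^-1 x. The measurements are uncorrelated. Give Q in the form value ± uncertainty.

Let w = d − r = 76.4. δw = √(δd² + δr²) = √(89.5 + 0.00448) = 9.46, so δw/w = 0.124.
Q is then a monomial in w, u, x:
δQ/Q = √((δw/w)² + (-1·δu/u)² + (1·δx/x)²) = √(0.0153 + 0.00504 + 0.0121) = 0.180
Q = 311, so δQ = 0.180 × 311 = 56.0.

311 ± 56.0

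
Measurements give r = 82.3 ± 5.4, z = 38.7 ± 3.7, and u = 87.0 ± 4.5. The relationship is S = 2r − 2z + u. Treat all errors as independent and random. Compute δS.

13.8

Sums and differences: (δS)² = Σ (cᵢ δxᵢ)².
  (2·δr)² = 117;  (2·δz)² = 54.8;  (δu)² = 20.2
δS = √(192) = 13.8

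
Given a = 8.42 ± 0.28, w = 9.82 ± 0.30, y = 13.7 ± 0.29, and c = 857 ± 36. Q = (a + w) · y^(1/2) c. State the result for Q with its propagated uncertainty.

57900 ± 2820

Let u = a + w = 18.2. δu = √(δa² + δw²) = √(0.0784 + 0.0900) = 0.410, so δu/u = 0.0225.
Q is then a monomial in u, y, c:
δQ/Q = √((δu/u)² + (½·δy/y)² + (1·δc/c)²) = √(0.000506 + 0.000112 + 0.00176) = 0.0488
Q = 57900, so δQ = 0.0488 × 57900 = 2820.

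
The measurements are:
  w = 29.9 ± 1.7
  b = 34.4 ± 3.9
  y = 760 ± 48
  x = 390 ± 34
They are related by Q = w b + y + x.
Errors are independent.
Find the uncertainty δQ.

Let p = w·b = 1030. δp/p = √((1·δw/w)² + (1·δb/b)²) = √(0.00323 + 0.0129) = 0.127, so δp = 130.
Q = p + y + x: δQ = √(δp² + δy² + δx²) = √(17000 + 2300 + 1160) = 143

143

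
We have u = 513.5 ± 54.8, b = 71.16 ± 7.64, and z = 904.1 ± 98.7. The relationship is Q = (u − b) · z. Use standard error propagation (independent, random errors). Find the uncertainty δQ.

Let w = u − b = 442.3. δw = √(δu² + δb²) = √(3000 + 58.4) = 55.3, so δw/w = 0.125.
Q is then a monomial in w, z:
δQ/Q = √((δw/w)² + (1·δz/z)²) = √(0.0156 + 0.0119) = 0.166
Q = 399900, so δQ = 0.166 × 399900 = 66400.

66400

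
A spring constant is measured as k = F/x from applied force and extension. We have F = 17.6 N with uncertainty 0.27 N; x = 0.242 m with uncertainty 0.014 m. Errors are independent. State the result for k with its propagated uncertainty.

72.7 ± 4.35 N/m

Products/powers → add relative errors in quadrature, weighted by exponent:
  (1·δF/F)² = (1×0.0153)² = 0.000235;  (-1·δx/x)² = (-1×0.0579)² = 0.00335
δk/k = √(0.00358) = 0.0599
k = 72.7 N/m, so δk = 0.0599 × 72.7 = 4.35 N/m.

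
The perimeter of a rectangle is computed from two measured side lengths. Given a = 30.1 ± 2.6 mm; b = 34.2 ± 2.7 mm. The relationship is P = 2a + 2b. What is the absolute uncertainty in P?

7.50 mm

P is a linear combination, so absolute uncertainties add in quadrature:
  (2·δa)² = 27.0;  (2·δb)² = 29.2
δP = √(56.2) = 7.50 mm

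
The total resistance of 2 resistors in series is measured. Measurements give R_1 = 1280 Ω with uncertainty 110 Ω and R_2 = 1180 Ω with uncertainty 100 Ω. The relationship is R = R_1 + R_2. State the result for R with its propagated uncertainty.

Each term contributes (cᵢ δxᵢ)² to (δR)²:
  (δR_1)² = 12100;  (δR_2)² = 10000
δR = √(22100) = 149 Ω
R = 2460 Ω.

2460 ± 149 Ω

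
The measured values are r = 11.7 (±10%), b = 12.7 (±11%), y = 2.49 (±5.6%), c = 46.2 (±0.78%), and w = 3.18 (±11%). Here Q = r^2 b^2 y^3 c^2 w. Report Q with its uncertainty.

For a monomial Q ∝ r^2, b^2, y^3, c^2, w, fractional errors add in quadrature:
  (2·δr/r)² = (2×0.100)² = 0.0400;  (2·δb/b)² = (2×0.110)² = 0.0484;  (3·δy/y)² = (3×0.0560)² = 0.0282;  (2·δc/c)² = (2×0.00780)² = 0.000243;  (1·δw/w)² = (1×0.110)² = 0.0121
δQ/Q = √(0.129) = 0.359
Q = 2.31e+09, so δQ = 0.359 × 2.31e+09 = 8.31e+08.

(2.31 ± 0.831) × 10^9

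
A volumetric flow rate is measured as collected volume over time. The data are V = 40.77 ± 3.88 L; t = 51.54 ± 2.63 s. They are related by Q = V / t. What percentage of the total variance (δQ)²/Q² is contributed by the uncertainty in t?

(δQ/Q)² = (1·δV/V)² + (-1·δt/t)²
  V term: (1×0.0952)² = 0.00906
  t term: (-1×0.0510)² = 0.00260
Total = 0.0117. Share from t = 0.00260/0.0117 = 0.223.

22.3%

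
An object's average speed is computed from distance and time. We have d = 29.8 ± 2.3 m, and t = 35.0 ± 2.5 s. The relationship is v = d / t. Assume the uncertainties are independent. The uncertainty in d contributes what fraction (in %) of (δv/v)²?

(δv/v)² = (1·δd/d)² + (-1·δt/t)²
  d term: (1×0.0772)² = 0.00596
  t term: (-1×0.0714)² = 0.00510
Total = 0.0111. Share from d = 0.00596/0.0111 = 0.539.

53.9%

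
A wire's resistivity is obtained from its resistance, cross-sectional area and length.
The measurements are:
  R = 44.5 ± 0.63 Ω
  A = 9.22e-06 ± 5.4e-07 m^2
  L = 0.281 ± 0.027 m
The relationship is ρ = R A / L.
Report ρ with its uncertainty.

Each factor contributes (exponent × relative error)² to (δρ/ρ)²:
  (1·δR/R)² = (1×0.0142)² = 0.000200;  (1·δA/A)² = (1×0.0586)² = 0.00343;  (-1·δL/L)² = (-1×0.0961)² = 0.00923
δρ/ρ = √(0.0129) = 0.113
ρ = 0.00146 Ω·m, so δρ = 0.113 × 0.00146 = 0.000166 Ω·m.

0.00146 ± 0.000166 Ω·m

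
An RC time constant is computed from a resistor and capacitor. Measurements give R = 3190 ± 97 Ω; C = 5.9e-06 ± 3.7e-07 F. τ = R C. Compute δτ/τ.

Relative error in a monomial: (δτ/τ)² = Σ (nᵢ · δxᵢ/xᵢ)².
  (1·δR/R)² = (1×0.0304)² = 0.000925;  (1·δC/C)² = (1×0.0627)² = 0.00393
δτ/τ = √(0.00486) = 0.0697

0.0697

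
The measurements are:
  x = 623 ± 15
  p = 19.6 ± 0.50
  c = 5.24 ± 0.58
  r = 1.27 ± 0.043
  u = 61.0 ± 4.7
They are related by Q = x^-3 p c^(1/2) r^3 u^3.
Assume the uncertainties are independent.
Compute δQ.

Q is a product of powers, so relative uncertainties combine in quadrature:
  (-3·δx/x)² = (-3×0.0241)² = 0.00522;  (1·δp/p)² = (1×0.0255)² = 0.000651;  (½·δc/c)² = (0.5×0.111)² = 0.00306;  (3·δr/r)² = (3×0.0339)² = 0.0103;  (3·δu/u)² = (3×0.0770)² = 0.0534
δQ/Q = √(0.0727) = 0.270
Q = 0.0863, so δQ = 0.270 × 0.0863 = 0.0233.

0.0233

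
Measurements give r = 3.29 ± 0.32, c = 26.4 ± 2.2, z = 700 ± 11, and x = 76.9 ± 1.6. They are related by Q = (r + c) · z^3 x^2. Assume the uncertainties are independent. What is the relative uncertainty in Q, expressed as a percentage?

Let u = r + c = 29.7. δu = √(δr² + δc²) = √(0.102 + 4.84) = 2.22, so δu/u = 0.0749.
Q is then a monomial in u, z, x:
δQ/Q = √((δu/u)² + (3·δz/z)² + (2·δx/x)²) = √(0.00561 + 0.00222 + 0.00173) = 0.0978

9.78%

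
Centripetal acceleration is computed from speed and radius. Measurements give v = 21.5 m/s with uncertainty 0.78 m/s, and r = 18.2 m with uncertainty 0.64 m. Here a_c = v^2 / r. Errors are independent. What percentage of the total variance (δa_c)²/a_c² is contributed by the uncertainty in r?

19.0%

(δa_c/a_c)² = (2·δv/v)² + (-1·δr/r)²
  v term: (2×0.0363)² = 0.00526
  r term: (-1×0.0352)² = 0.00124
Total = 0.00650. Share from r = 0.00124/0.00650 = 0.190.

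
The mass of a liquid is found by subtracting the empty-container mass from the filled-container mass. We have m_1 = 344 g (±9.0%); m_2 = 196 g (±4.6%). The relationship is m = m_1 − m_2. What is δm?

m is a linear combination, so absolute uncertainties add in quadrature:
  (δm_1)² = 959;  (δm_2)² = 81.3
δm = √(1040) = 32.2 g

32.2 g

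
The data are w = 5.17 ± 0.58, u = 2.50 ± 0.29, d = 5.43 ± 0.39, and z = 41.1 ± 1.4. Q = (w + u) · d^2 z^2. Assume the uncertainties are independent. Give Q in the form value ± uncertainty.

(3.82 ± 0.688) × 10^5

Let h = w + u = 7.67. δh = √(δw² + δu²) = √(0.336 + 0.0841) = 0.648, so δh/h = 0.0845.
Q is then a monomial in h, d, z:
δQ/Q = √((δh/h)² + (2·δd/d)² + (2·δz/z)²) = √(0.00715 + 0.0206 + 0.00464) = 0.180
Q = 3.82e+05, so δQ = 0.180 × 3.82e+05 = 68800.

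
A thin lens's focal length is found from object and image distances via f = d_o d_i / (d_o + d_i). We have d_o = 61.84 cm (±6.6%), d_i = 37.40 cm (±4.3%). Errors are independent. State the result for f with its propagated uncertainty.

23.31 ± 0.852 cm

∂f/∂d_o = (d_i/(d_o+d_i))² = 0.142;  ∂f/∂d_i = (d_o/(d_o+d_i))² = 0.388
δf = √((∂f/∂d_o · δd_o)² + (∂f/∂d_i · δd_i)²) = √(0.336 + 0.390) = 0.852 cm
f = 23.31 cm.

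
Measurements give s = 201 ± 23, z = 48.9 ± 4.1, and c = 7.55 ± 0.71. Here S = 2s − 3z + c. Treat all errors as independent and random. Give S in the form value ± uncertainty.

Absolute uncertainties add in quadrature for a linear combination:
  (2·δs)² = 2120;  (3·δz)² = 151;  (δc)² = 0.504
δS = √(2270) = 47.6
S = 263.

263 ± 47.6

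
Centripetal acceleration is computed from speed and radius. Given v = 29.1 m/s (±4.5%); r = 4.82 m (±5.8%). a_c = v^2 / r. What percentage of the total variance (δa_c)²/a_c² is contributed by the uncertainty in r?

29.3%

(δa_c/a_c)² = (2·δv/v)² + (-1·δr/r)²
  v term: (2×0.0450)² = 0.00810
  r term: (-1×0.0580)² = 0.00336
Total = 0.0115. Share from r = 0.00336/0.0115 = 0.293.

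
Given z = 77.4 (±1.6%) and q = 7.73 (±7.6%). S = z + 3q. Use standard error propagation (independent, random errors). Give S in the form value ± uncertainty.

S is a linear combination, so absolute uncertainties add in quadrature:
  (δz)² = 1.53;  (3·δq)² = 3.11
δS = √(4.64) = 2.15
S = 101.

101 ± 2.15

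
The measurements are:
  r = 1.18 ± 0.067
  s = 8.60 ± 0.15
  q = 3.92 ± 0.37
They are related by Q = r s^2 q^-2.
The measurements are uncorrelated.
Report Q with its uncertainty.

Q is a product of powers, so relative uncertainties combine in quadrature:
  (1·δr/r)² = (1×0.0568)² = 0.00322;  (2·δs/s)² = (2×0.0174)² = 0.00122;  (-2·δq/q)² = (-2×0.0944)² = 0.0356
δQ/Q = √(0.0401) = 0.200
Q = 5.68, so δQ = 0.200 × 5.68 = 1.14.

5.68 ± 1.14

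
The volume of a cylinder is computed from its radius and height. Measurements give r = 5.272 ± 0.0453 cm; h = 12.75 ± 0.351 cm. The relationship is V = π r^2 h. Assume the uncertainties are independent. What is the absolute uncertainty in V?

36.1 cm^3

Products/powers → add relative errors in quadrature, weighted by exponent:
  (2·δr/r)² = (2×0.00859)² = 0.000295;  (1·δh/h)² = (1×0.0275)² = 0.000758
δV/V = √(0.00105) = 0.0325
V = 1113 cm^3, so δV = 0.0325 × 1113 = 36.1 cm^3.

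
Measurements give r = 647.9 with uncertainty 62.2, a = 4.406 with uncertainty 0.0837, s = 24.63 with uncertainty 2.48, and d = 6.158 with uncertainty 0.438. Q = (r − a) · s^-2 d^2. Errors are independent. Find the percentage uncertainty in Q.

26.5%

Let u = r − a = 643.5. δu = √(δr² + δa²) = √(3870 + 0.00701) = 62.2, so δu/u = 0.0967.
Q is then a monomial in u, s, d:
δQ/Q = √((δu/u)² + (-2·δs/s)² + (2·δd/d)²) = √(0.00934 + 0.0406 + 0.0202) = 0.265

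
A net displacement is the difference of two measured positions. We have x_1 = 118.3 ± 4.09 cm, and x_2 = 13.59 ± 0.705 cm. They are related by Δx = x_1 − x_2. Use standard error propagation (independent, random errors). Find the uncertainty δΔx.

4.15 cm

For a sum/difference, combine absolute errors in quadrature:
  (δx_1)² = 16.7;  (δx_2)² = 0.497
δΔx = √(17.2) = 4.15 cm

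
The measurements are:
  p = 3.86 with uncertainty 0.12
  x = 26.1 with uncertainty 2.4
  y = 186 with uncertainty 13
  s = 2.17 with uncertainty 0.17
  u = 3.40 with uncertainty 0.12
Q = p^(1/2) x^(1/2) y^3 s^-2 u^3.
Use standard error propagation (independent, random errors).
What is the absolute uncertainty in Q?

Products/powers → add relative errors in quadrature, weighted by exponent:
  (½·δp/p)² = (0.5×0.0311)² = 0.000242;  (½·δx/x)² = (0.5×0.0920)² = 0.00211;  (3·δy/y)² = (3×0.0699)² = 0.0440;  (-2·δs/s)² = (-2×0.0783)² = 0.0245;  (3·δu/u)² = (3×0.0353)² = 0.0112
δQ/Q = √(0.0821) = 0.286
Q = 5.39e+08, so δQ = 0.286 × 5.39e+08 = 1.54e+08.

1.54e+08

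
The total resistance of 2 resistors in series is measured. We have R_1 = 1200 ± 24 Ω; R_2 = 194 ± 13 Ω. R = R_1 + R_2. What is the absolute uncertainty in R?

For a sum/difference, combine absolute errors in quadrature:
  (δR_1)² = 576;  (δR_2)² = 169
δR = √(745) = 27.3 Ω

27.3 Ω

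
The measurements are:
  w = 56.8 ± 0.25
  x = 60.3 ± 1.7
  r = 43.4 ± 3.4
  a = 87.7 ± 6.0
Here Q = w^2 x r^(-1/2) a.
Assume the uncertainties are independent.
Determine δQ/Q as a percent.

8.42%

Products/powers → add relative errors in quadrature, weighted by exponent:
  (2·δw/w)² = (2×0.00440)² = 7.75e-05;  (1·δx/x)² = (1×0.0282)² = 0.000795;  (−½·δr/r)² = (-0.5×0.0783)² = 0.00153;  (1·δa/a)² = (1×0.0684)² = 0.00468
δQ/Q = √(0.00709) = 0.0842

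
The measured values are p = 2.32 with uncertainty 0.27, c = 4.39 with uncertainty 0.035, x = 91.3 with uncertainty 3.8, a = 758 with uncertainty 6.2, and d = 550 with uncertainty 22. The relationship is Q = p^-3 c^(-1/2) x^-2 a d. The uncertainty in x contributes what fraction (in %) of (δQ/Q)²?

(δQ/Q)² = (-3·δp/p)² + (−½·δc/c)² + (-2·δx/x)² + (1·δa/a)² + (1·δd/d)²
  p term: (-3×0.116)² = 0.122
  c term: (-0.5×0.00797)² = 1.59e-05
  x term: (-2×0.0416)² = 0.00693
  a term: (1×0.00818)² = 6.69e-05
  d term: (1×0.0400)² = 0.00160
Total = 0.131. Share from x = 0.00693/0.131 = 0.0531.

5.31%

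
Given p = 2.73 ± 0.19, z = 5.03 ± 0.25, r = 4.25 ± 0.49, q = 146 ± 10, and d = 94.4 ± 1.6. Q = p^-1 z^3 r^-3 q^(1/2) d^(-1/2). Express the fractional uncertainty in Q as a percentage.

Since Q is a product/quotient, work with relative uncertainties:
  (-1·δp/p)² = (-1×0.0696)² = 0.00484;  (3·δz/z)² = (3×0.0497)² = 0.0222;  (-3·δr/r)² = (-3×0.115)² = 0.120;  (½·δq/q)² = (0.5×0.0685)² = 0.00117;  (−½·δd/d)² = (-0.5×0.0169)² = 7.18e-05
δQ/Q = √(0.148) = 0.385

38.5%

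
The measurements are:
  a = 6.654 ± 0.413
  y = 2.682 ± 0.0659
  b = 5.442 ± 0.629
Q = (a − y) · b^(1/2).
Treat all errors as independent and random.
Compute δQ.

Let u = a − y = 3.972. δu = √(δa² + δy²) = √(0.171 + 0.00434) = 0.418, so δu/u = 0.105.
Q is then a monomial in u, b:
δQ/Q = √((δu/u)² + (½·δb/b)²) = √(0.0111 + 0.00334) = 0.120
Q = 9.266, so δQ = 0.120 × 9.266 = 1.11.

1.11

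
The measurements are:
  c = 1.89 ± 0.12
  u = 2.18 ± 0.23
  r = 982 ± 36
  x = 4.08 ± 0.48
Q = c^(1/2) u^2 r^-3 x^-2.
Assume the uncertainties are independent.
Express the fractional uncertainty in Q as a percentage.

33.6%

Since Q is a product/quotient, work with relative uncertainties:
  (½·δc/c)² = (0.5×0.0635)² = 0.00101;  (2·δu/u)² = (2×0.106)² = 0.0445;  (-3·δr/r)² = (-3×0.0367)² = 0.0121;  (-2·δx/x)² = (-2×0.118)² = 0.0554
δQ/Q = √(0.113) = 0.336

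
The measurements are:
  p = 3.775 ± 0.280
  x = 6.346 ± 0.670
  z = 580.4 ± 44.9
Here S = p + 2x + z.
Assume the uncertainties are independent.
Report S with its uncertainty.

Each term contributes (cᵢ δxᵢ)² to (δS)²:
  (δp)² = 0.0784;  (2·δx)² = 1.80;  (δz)² = 2020
δS = √(2020) = 44.9
S = 596.9.

596.9 ± 44.9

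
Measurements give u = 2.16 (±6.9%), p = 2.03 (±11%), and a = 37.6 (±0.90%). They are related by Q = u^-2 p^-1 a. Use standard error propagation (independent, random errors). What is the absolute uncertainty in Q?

0.702

Since Q is a product/quotient, work with relative uncertainties:
  (-2·δu/u)² = (-2×0.0690)² = 0.0190;  (-1·δp/p)² = (-1×0.110)² = 0.0121;  (1·δa/a)² = (1×0.00900)² = 8.1e-05
δQ/Q = √(0.0312) = 0.177
Q = 3.97, so δQ = 0.177 × 3.97 = 0.702.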